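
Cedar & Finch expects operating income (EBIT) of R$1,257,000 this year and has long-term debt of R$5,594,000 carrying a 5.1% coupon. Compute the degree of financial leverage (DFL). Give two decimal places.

1.29

Annual interest charges come to R$285,294.00.
DFL = EBIT ÷ (EBIT − I) = R$1,257,000 ÷ (R$1,257,000 − R$285,294.00) = R$1,257,000 ÷ R$971,706.00 = 1.2936.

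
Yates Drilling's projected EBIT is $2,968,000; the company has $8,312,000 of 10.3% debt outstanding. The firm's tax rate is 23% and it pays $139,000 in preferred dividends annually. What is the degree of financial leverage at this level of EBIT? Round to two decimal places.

1.54

Interest = $856,136.00.
Preferred dividends grossed up pre-tax: $139,000 / (1 − 0.23) = $180,519.48.
DFL = EBIT ÷ [EBIT − I − D_p/(1−t)] = $2,968,000 ÷ [$2,968,000 − $856,136.00 − $180,519.48] = $2,968,000 ÷ $1,931,344.52 = 1.5368.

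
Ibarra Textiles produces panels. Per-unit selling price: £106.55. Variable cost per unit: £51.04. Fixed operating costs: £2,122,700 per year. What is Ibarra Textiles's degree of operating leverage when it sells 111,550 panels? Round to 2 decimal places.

At 111,550 units, contribution = 111,550 × £55.51 = £6,192,140.50.
Operating income = contribution − fixed costs = £6,192,140.50 − £2,122,700 = £4,069,440.50.
DOL = contribution ÷ EBIT = £6,192,140.50 ÷ £4,069,440.50 = 1.5216.

1.52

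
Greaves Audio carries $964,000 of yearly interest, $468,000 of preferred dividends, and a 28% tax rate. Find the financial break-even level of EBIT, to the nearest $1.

$1,614,000

Preferred dividends are paid after tax, so their pre-tax equivalent is $468,000 ÷ (1 − 0.28) = $650,000.00.
Financial break-even EBIT = interest + D_p ÷ (1 − t) = $964,000 + $650,000.00 = $1,614,000.00.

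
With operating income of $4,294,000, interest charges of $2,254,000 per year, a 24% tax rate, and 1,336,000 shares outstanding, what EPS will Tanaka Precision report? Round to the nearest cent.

$1.16

Pre-tax income = $4,294,000 − $2,254,000.00 = $2,040,000.00.
After tax at 24%: net income = $2,040,000.00 × 0.76 = $1,550,400.00.
Per share: $1,550,400.00 / 1,336,000 shares = $1.16.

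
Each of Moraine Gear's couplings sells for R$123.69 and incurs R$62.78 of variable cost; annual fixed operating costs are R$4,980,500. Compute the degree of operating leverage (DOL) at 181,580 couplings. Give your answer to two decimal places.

At 181,580 units, contribution = 181,580 × R$60.91 = R$11,060,037.80.
Operating income = contribution − fixed costs = R$11,060,037.80 − R$4,980,500 = R$6,079,537.80.
DOL = contribution ÷ EBIT = R$11,060,037.80 ÷ R$6,079,537.80 = 1.8192.

1.82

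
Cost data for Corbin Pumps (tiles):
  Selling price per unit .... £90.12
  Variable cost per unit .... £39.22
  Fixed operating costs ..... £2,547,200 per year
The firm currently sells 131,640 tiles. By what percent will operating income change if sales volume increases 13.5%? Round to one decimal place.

Contribution at this volume is 131,640 × £50.90 = £6,700,476.00.
Operating income = contribution − fixed costs = £6,700,476.00 − £2,547,200 = £4,153,276.00.
DOL = contribution ÷ EBIT = £6,700,476.00 ÷ £4,153,276.00 = 1.6133.
%ΔEBIT = DOL × %ΔSales = 1.6133 × +13.5% = +21.8%.

+21.8%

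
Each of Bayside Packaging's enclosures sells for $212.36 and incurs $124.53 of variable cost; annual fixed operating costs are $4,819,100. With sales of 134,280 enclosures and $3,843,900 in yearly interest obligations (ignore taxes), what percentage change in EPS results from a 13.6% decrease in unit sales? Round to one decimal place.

-51.2%

Contribution at this volume is 134,280 × $87.83 = $11,793,812.40.
Subtracting fixed costs: EBIT = $11,793,812.40 − $4,819,100 = $6,974,712.40.
After interest of $3,843,900.00, pre-tax earnings = $3,130,812.40.
DCL = total CM / (EBIT − I) = $11,793,812.40 / $3,130,812.40 = 3.7670.
%ΔEPS = DCL × %ΔSales = 3.7670 × -13.6% = -51.2%.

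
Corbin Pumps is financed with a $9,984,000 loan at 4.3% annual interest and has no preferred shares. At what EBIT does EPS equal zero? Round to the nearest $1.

Annual interest = 4.3% × $9,984,000 = $429,312.00.
With no preferred dividends, EPS = 0 when EBIT exactly covers interest, so the financial break-even EBIT is $429,312.00.

$429,312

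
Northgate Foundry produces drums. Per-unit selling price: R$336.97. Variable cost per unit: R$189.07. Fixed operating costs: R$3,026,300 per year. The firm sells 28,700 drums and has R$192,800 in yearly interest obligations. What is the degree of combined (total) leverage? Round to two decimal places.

At 28,700 units, contribution = 28,700 × R$147.90 = R$4,244,730.00.
EBIT = R$4,244,730.00 − R$3,026,300 = R$1,218,430.00. Interest = R$192,800.00.
DOL = R$4,244,730.00 ÷ R$1,218,430.00 = 3.4838; DFL = R$1,218,430.00 ÷ R$1,025,630.00 = 1.1880.
DCL = DOL × DFL = 3.4838 × 1.1880 = 4.1388.

4.14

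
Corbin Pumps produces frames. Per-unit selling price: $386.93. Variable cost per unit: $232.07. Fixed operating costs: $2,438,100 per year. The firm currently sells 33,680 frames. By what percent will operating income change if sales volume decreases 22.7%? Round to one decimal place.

-42.6%

Total contribution margin = 33,680 × $154.86 = $5,215,684.80.
Operating income = contribution − fixed costs = $5,215,684.80 − $2,438,100 = $2,777,584.80.
Degree of operating leverage = $5,215,684.80 / $2,777,584.80 = 1.8778.
Operating income changes by 1.8778 × -22.7% = -42.6%.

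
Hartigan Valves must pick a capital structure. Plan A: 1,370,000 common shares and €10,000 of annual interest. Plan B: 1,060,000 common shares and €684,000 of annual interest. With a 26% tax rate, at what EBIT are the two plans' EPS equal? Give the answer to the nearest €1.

At indifference, (EBIT − 10,000)(1 − t)/1,370,000 = (EBIT − 684,000)(1 − t)/1,060,000.
The (1 − t) factor cancels: (EBIT − 10,000) × 1,060,000 = (EBIT − 684,000) × 1,370,000.
Solving, EBIT = (684,000·1,370,000 − 10,000·1,060,000) / (1,370,000 − 1,060,000) = 926,480,000,000 / 310,000 = 2,988,645.16.

€2,988,645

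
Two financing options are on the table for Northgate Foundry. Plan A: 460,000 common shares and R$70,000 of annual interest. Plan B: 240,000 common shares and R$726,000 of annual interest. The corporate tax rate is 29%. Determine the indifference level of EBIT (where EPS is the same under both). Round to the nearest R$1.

R$1,441,636

At indifference, (EBIT − 70,000)(1 − t)/460,000 = (EBIT − 726,000)(1 − t)/240,000.
The (1 − t) factor cancels: (EBIT − 70,000) × 240,000 = (EBIT − 726,000) × 460,000.
EBIT × (460,000 − 240,000) = 726,000 × 460,000 − 70,000 × 240,000 = 317,160,000,000, so EBIT = 317,160,000,000 ÷ 220,000 = 1,441,636.36.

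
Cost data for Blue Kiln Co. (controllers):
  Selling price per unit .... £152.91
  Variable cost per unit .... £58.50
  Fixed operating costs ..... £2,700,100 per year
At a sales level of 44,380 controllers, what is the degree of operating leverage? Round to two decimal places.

2.81

Contribution at this volume is 44,380 × £94.41 = £4,189,915.80.
Operating income = contribution − fixed costs = £4,189,915.80 − £2,700,100 = £1,489,815.80.
DOL = contribution ÷ EBIT = £4,189,915.80 ÷ £1,489,815.80 = 2.8124.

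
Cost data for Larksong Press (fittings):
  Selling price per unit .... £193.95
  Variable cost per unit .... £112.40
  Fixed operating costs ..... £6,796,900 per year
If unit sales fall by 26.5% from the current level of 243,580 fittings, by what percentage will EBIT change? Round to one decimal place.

Total contribution margin = 243,580 × £81.55 = £19,863,949.00.
EBIT = £19,863,949.00 − £6,796,900 = £13,067,049.00.
DOL = contribution ÷ EBIT = £19,863,949.00 ÷ £13,067,049.00 = 1.5202.
Operating income changes by 1.5202 × -26.5% = -40.3%.

-40.3%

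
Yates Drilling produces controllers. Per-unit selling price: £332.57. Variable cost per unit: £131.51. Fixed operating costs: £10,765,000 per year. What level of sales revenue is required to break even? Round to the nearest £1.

£17,806,207

Contribution margin per unit = £332.57 − £131.51 = £201.06, a CM ratio of £201.06 ÷ £332.57 = 0.6046.
Break-even revenue = fixed costs × price ÷ CM = £10,765,000 × £332.57 ÷ £201.06 = £17,806,207.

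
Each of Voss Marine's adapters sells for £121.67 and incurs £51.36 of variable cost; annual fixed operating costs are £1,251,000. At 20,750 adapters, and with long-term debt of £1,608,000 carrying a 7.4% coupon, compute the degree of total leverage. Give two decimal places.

Total contribution margin = 20,750 × £70.31 = £1,458,932.50.
Subtracting fixed costs: EBIT = £1,458,932.50 − £1,251,000 = £207,932.50. Interest = £118,992.00.
DOL = £1,458,932.50 ÷ £207,932.50 = 7.0164; DFL = £207,932.50 ÷ £88,940.50 = 2.3379.
Combined leverage = 7.0164 × 2.3379 = 16.4036.

16.40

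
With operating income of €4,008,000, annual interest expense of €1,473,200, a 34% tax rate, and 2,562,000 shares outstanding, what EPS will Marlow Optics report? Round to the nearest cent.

€0.65

Interest = €1,473,200.00, so EBT = €4,008,000 − €1,473,200.00 = €2,534,800.00.
After tax at 34%: net income = €2,534,800.00 × 0.66 = €1,672,968.00.
Per share: €1,672,968.00 / 2,562,000 shares = €0.65.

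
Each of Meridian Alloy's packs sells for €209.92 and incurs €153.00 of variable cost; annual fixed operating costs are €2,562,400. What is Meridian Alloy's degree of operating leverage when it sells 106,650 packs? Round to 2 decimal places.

Contribution at this volume is 106,650 × €56.92 = €6,070,518.00.
Operating income = contribution − fixed costs = €6,070,518.00 − €2,562,400 = €3,508,118.00.
DOL = contribution ÷ EBIT = €6,070,518.00 ÷ €3,508,118.00 = 1.7304.

1.73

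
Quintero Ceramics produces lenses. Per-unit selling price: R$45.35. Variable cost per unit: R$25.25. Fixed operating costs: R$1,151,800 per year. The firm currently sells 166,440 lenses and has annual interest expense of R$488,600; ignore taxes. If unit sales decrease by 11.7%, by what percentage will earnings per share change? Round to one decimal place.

Contribution at this volume is 166,440 × R$20.10 = R$3,345,444.00.
EBIT = R$3,345,444.00 − R$1,151,800 = R$2,193,644.00.
Interest = R$488,600.00, so EBIT − I = R$1,705,044.00.
Degree of combined leverage = contribution ÷ (EBIT − I) = R$3,345,444.00 ÷ R$1,705,044.00 = 1.9621.
%ΔEPS = DCL × %ΔSales = 1.9621 × -11.7% = -23.0%.

-23.0%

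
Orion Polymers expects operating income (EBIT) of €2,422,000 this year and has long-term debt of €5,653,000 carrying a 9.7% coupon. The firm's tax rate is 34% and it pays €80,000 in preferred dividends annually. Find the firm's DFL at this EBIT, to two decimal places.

Interest = €548,341.00.
Preferred dividends grossed up pre-tax: €80,000 / (1 − 0.34) = €121,212.12.
DFL = EBIT ÷ [EBIT − I − D_p/(1−t)] = €2,422,000 ÷ [€2,422,000 − €548,341.00 − €121,212.12] = €2,422,000 ÷ €1,752,446.88 = 1.3821.

1.38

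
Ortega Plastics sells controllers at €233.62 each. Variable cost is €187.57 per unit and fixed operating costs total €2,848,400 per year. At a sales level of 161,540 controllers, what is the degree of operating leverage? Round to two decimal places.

1.62

Total contribution margin = 161,540 × €46.05 = €7,438,917.00.
EBIT = €7,438,917.00 − €2,848,400 = €4,590,517.00.
So DOL = total CM / EBIT = €7,438,917.00 / €4,590,517.00 = 1.6205.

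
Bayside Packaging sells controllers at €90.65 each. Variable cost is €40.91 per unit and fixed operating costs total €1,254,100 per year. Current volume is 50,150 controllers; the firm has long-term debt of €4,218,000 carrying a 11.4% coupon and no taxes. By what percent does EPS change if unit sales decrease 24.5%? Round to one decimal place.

-80.5%

At 50,150 units, contribution = 50,150 × €49.74 = €2,494,461.00.
EBIT = €2,494,461.00 − €1,254,100 = €1,240,361.00.
After interest of €480,852.00, pre-tax earnings = €759,509.00.
DCL = total CM / (EBIT − I) = €2,494,461.00 / €759,509.00 = 3.2843.
%ΔEPS = DCL × %ΔSales = 3.2843 × -24.5% = -80.5%.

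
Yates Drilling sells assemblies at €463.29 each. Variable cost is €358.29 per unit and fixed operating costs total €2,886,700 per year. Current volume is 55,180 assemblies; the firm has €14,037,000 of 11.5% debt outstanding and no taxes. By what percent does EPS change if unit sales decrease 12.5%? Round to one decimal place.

-56.0%

Total contribution margin = 55,180 × €105.00 = €5,793,900.00.
Operating income = contribution − fixed costs = €5,793,900.00 − €2,886,700 = €2,907,200.00.
After interest of €1,614,255.00, pre-tax earnings = €1,292,945.00.
Degree of combined leverage = contribution ÷ (EBIT − I) = €5,793,900.00 ÷ €1,292,945.00 = 4.4812.
%ΔEPS = DCL × %ΔSales = 4.4812 × -12.5% = -56.0%.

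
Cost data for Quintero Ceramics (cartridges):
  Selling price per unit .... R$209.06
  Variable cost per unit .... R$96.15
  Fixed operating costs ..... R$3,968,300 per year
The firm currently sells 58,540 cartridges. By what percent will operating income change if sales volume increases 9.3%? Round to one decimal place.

At 58,540 units, contribution = 58,540 × R$112.91 = R$6,609,751.40.
Subtracting fixed costs: EBIT = R$6,609,751.40 − R$3,968,300 = R$2,641,451.40.
So DOL = total CM / EBIT = R$6,609,751.40 / R$2,641,451.40 = 2.5023.
Operating income changes by 2.5023 × +9.3% = +23.3%.

+23.3%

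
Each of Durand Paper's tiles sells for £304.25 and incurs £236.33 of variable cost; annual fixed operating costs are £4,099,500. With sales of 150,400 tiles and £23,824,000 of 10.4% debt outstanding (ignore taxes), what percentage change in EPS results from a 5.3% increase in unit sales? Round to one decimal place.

At 150,400 units, contribution = 150,400 × £67.92 = £10,215,168.00.
EBIT = £10,215,168.00 − £4,099,500 = £6,115,668.00.
After interest of £2,477,696.00, pre-tax earnings = £3,637,972.00.
Degree of combined leverage = contribution ÷ (EBIT − I) = £10,215,168.00 ÷ £3,637,972.00 = 2.8079.
%ΔEPS = DCL × %ΔSales = 2.8079 × +5.3% = +14.9%.

+14.9%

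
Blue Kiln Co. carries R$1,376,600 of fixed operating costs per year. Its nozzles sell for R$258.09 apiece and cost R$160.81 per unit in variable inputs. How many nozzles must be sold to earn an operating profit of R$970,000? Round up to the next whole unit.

24,123 nozzles

Unit CM = price − variable cost = R$258.09 − R$160.81 = R$97.28.
Required volume = (fixed costs + target profit) ÷ CM = (R$1,376,600 + R$970,000) ÷ R$97.28 = 24,122.12, so 24,123 nozzles.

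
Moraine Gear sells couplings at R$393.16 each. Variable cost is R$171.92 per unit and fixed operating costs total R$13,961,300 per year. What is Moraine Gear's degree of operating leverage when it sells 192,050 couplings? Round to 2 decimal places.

Contribution at this volume is 192,050 × R$221.24 = R$42,489,142.00.
Subtracting fixed costs: EBIT = R$42,489,142.00 − R$13,961,300 = R$28,527,842.00.
DOL = contribution ÷ EBIT = R$42,489,142.00 ÷ R$28,527,842.00 = 1.4894.

1.49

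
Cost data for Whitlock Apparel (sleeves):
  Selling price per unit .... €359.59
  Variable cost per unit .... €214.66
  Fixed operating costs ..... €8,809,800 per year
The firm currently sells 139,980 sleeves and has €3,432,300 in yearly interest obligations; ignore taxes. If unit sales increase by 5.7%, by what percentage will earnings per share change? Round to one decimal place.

Total contribution margin = 139,980 × €144.93 = €20,287,301.40.
Subtracting fixed costs: EBIT = €20,287,301.40 − €8,809,800 = €11,477,501.40.
After interest of €3,432,300.00, pre-tax earnings = €8,045,201.40.
DCL = total CM / (EBIT − I) = €20,287,301.40 / €8,045,201.40 = 2.5217.
EPS therefore changes by 2.5217 × (+5.7%) = +14.4%.

+14.4%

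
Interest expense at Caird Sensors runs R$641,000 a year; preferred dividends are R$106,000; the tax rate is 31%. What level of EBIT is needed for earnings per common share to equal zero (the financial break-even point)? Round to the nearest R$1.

Grossing the preferred dividend up to pre-tax terms: R$106,000 / (1 − 0.31) = R$153,623.19.
EPS = 0 when EBIT covers interest plus the pre-tax preferred burden: R$641,000 + R$153,623.19 = R$794,623.19.

R$794,623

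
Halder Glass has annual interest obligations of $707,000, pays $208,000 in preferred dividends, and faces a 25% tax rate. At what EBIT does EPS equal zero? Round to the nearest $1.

Grossing the preferred dividend up to pre-tax terms: $208,000 / (1 − 0.25) = $277,333.33.
EPS = 0 when EBIT covers interest plus the pre-tax preferred burden: $707,000 + $277,333.33 = $984,333.33.

$984,333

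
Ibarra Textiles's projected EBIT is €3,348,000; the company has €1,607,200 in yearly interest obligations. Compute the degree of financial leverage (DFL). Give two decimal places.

1.92

Interest = €1,607,200.00.
Degree of financial leverage = EBIT / (EBIT − interest) = €3,348,000 / €1,740,800.00 = 1.9233.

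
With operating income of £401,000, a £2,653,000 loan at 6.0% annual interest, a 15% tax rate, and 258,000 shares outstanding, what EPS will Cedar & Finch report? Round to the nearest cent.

£0.80

Pre-tax income = £401,000 − £159,180.00 = £241,820.00.
After tax at 15%: net income = £241,820.00 × 0.85 = £205,547.00.
EPS = £205,547.00 ÷ 258,000 = £0.80.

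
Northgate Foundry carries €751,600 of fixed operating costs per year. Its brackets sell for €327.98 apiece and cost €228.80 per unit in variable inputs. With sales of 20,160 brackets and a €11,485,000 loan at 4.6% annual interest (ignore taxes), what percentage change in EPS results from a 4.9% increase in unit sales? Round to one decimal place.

At 20,160 units, contribution = 20,160 × €99.18 = €1,999,468.80.
Operating income = contribution − fixed costs = €1,999,468.80 − €751,600 = €1,247,868.80.
After interest of €528,310.00, pre-tax earnings = €719,558.80.
DCL = total CM / (EBIT − I) = €1,999,468.80 / €719,558.80 = 2.7787.
%ΔEPS = DCL × %ΔSales = 2.7787 × +4.9% = +13.6%.

+13.6%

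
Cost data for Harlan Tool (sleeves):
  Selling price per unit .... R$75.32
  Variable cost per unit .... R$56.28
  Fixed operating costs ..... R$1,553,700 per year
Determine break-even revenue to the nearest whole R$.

CM per unit = R$75.32 − R$56.28 = R$19.04; CM ratio = R$19.04 / R$75.32 = 0.2528.
Break-even sales = FC ÷ CM ratio = R$1,553,700 × R$75.32 / R$19.04 = R$6,146,254.

R$6,146,254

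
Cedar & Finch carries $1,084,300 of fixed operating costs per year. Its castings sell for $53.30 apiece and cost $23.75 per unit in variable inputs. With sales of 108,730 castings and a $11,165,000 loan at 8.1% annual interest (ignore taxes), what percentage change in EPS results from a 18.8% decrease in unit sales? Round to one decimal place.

-49.3%

Total contribution margin = 108,730 × $29.55 = $3,212,971.50.
Operating income = contribution − fixed costs = $3,212,971.50 − $1,084,300 = $2,128,671.50.
After interest of $904,365.00, pre-tax earnings = $1,224,306.50.
Degree of combined leverage = contribution ÷ (EBIT − I) = $3,212,971.50 ÷ $1,224,306.50 = 2.6243.
%ΔEPS = DCL × %ΔSales = 2.6243 × -18.8% = -49.3%.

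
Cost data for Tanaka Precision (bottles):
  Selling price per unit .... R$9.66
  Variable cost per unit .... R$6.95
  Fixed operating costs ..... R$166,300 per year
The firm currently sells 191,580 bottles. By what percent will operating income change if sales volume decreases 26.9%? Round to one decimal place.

At 191,580 units, contribution = 191,580 × R$2.71 = R$519,181.80.
EBIT = R$519,181.80 − R$166,300 = R$352,881.80.
DOL = contribution ÷ EBIT = R$519,181.80 ÷ R$352,881.80 = 1.4713.
Operating income changes by 1.4713 × -26.9% = -39.6%.

-39.6%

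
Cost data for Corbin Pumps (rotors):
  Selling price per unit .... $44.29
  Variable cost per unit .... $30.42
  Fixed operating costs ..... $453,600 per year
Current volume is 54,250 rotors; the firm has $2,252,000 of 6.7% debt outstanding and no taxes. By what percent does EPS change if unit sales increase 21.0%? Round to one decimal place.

+106.8%

Contribution at this volume is 54,250 × $13.87 = $752,447.50.
Subtracting fixed costs: EBIT = $752,447.50 − $453,600 = $298,847.50.
After interest of $150,884.00, pre-tax earnings = $147,963.50.
DCL = total CM / (EBIT − I) = $752,447.50 / $147,963.50 = 5.0854.
EPS therefore changes by 5.0854 × (+21.0%) = +106.8%.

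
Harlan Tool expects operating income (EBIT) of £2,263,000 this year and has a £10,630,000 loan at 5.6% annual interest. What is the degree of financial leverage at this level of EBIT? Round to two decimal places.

1.36

Interest = £595,280.00.
Degree of financial leverage = EBIT / (EBIT − interest) = £2,263,000 / £1,667,720.00 = 1.3569.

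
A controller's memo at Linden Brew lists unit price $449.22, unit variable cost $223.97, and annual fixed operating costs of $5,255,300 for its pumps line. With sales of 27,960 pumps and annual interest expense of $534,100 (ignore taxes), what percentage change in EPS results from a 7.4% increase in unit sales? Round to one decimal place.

Total contribution margin = 27,960 × $225.25 = $6,297,990.00.
EBIT = $6,297,990.00 − $5,255,300 = $1,042,690.00.
After interest of $534,100.00, pre-tax earnings = $508,590.00.
DCL = total CM / (EBIT − I) = $6,297,990.00 / $508,590.00 = 12.3832.
EPS therefore changes by 12.3832 × (+7.4%) = +91.6%.

+91.6%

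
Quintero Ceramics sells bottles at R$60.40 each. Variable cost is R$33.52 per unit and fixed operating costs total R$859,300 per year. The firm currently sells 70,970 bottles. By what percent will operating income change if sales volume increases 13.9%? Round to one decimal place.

At 70,970 units, contribution = 70,970 × R$26.88 = R$1,907,673.60.
EBIT = R$1,907,673.60 − R$859,300 = R$1,048,373.60.
Degree of operating leverage = R$1,907,673.60 / R$1,048,373.60 = 1.8197.
Operating income changes by 1.8197 × +13.9% = +25.3%.

+25.3%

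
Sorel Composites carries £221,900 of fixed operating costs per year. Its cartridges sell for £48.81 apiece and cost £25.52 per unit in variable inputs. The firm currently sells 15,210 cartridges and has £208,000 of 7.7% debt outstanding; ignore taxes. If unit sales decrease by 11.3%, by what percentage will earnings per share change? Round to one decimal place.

-34.4%

Total contribution margin = 15,210 × £23.29 = £354,240.90.
EBIT = £354,240.90 − £221,900 = £132,340.90.
Interest = £16,016.00, so EBIT − I = £116,324.90.
DCL = total CM / (EBIT − I) = £354,240.90 / £116,324.90 = 3.0453.
%ΔEPS = DCL × %ΔSales = 3.0453 × -11.3% = -34.4%.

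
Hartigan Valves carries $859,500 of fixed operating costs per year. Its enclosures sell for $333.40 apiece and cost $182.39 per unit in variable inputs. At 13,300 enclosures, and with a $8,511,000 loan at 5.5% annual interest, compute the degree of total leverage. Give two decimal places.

2.95

At 13,300 units, contribution = 13,300 × $151.01 = $2,008,433.00.
Operating income = contribution − fixed costs = $2,008,433.00 − $859,500 = $1,148,933.00. Interest = $468,105.00, so EBIT − I = $680,828.00.
Degree of total leverage = total CM / (EBIT − interest) = $2,008,433.00 / $680,828.00 = 2.9500.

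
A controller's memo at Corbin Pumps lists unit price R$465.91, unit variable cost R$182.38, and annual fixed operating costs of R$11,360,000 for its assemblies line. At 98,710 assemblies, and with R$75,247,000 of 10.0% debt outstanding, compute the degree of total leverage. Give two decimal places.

3.07

Contribution at this volume is 98,710 × R$283.53 = R$27,987,246.30.
Operating income = contribution − fixed costs = R$27,987,246.30 − R$11,360,000 = R$16,627,246.30. Interest = R$7,524,700.00.
DOL = R$27,987,246.30 ÷ R$16,627,246.30 = 1.6832; DFL = R$16,627,246.30 ÷ R$9,102,546.30 = 1.8267.
Combined leverage = 1.6832 × 1.8267 = 3.0747.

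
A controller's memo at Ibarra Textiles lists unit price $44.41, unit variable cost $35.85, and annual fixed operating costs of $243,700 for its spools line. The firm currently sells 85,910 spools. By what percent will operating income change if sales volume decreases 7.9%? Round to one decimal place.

-11.8%

At 85,910 units, contribution = 85,910 × $8.56 = $735,389.60.
EBIT = $735,389.60 − $243,700 = $491,689.60.
Degree of operating leverage = $735,389.60 / $491,689.60 = 1.4956.
Operating income changes by 1.4956 × -7.9% = -11.8%.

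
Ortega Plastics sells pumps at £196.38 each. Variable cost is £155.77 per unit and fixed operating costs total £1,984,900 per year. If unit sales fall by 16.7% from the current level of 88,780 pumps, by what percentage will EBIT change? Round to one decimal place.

-37.2%

At 88,780 units, contribution = 88,780 × £40.61 = £3,605,355.80.
Operating income = contribution − fixed costs = £3,605,355.80 − £1,984,900 = £1,620,455.80.
So DOL = total CM / EBIT = £3,605,355.80 / £1,620,455.80 = 2.2249.
Operating income changes by 2.2249 × -16.7% = -37.2%.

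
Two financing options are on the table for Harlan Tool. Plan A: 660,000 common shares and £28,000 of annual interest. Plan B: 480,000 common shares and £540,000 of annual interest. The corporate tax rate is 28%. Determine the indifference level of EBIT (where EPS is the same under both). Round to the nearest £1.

£1,905,333

At indifference, (EBIT − 28,000)(1 − t)/660,000 = (EBIT − 540,000)(1 − t)/480,000.
Cancelling (1 − t) and cross-multiplying: 480,000·(EBIT − 28,000) = 660,000·(EBIT − 540,000).
Solving, EBIT = (540,000·660,000 − 28,000·480,000) / (660,000 − 480,000) = 342,960,000,000 / 180,000 = 1,905,333.33.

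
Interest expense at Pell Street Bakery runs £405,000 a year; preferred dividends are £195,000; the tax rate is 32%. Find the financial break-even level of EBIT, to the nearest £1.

£691,765

Preferred dividends are paid after tax, so their pre-tax equivalent is £195,000 ÷ (1 − 0.32) = £286,764.71.
Financial break-even EBIT = interest + D_p ÷ (1 − t) = £405,000 + £286,764.71 = £691,764.71.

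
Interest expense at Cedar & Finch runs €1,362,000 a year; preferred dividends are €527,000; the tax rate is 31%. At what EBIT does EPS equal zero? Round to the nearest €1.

€2,125,768

Preferred dividends are paid after tax, so their pre-tax equivalent is €527,000 ÷ (1 − 0.31) = €763,768.12.
EPS = 0 when EBIT covers interest plus the pre-tax preferred burden: €1,362,000 + €763,768.12 = €2,125,768.12.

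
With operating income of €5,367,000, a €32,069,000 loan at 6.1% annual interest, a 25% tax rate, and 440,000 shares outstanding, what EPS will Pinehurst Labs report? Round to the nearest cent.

€5.81

Pre-tax income = €5,367,000 − €1,956,209.00 = €3,410,791.00.
Net income = €3,410,791.00 × (1 − 0.25) = €2,558,093.25.
Per share: €2,558,093.25 / 440,000 shares = €5.81.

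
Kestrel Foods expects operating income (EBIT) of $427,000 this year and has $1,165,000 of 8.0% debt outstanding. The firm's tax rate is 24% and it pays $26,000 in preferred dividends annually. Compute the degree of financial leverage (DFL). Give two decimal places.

Interest = $93,200.00.
Pre-tax preferred-dividend burden = $26,000 ÷ (1 − 0.24) = $34,210.53.
DFL = EBIT ÷ [EBIT − I − D_p/(1−t)] = $427,000 ÷ [$427,000 − $93,200.00 − $34,210.53] = $427,000 ÷ $299,589.47 = 1.4253.

1.43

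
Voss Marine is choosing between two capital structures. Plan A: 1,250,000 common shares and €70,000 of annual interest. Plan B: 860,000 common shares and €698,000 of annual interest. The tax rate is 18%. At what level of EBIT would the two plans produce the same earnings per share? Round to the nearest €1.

€2,082,821

At indifference, (EBIT − 70,000)(1 − t)/1,250,000 = (EBIT − 698,000)(1 − t)/860,000.
The (1 − t) factor cancels: (EBIT − 70,000) × 860,000 = (EBIT − 698,000) × 1,250,000.
EBIT × (1,250,000 − 860,000) = 698,000 × 1,250,000 − 70,000 × 860,000 = 812,300,000,000, so EBIT = 812,300,000,000 ÷ 390,000 = 2,082,820.51.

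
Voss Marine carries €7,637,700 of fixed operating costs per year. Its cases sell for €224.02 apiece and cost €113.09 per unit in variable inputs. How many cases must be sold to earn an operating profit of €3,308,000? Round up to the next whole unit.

98,673 cases

Unit CM = price − variable cost = €224.02 − €113.09 = €110.93.
Units = (FC + target) / CM = (€7,637,700 + €3,308,000) / €110.93 = 98,672.14, so 98,673 cases.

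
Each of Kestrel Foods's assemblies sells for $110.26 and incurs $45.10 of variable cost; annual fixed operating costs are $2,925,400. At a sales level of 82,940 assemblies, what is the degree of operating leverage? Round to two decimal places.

2.18

Contribution at this volume is 82,940 × $65.16 = $5,404,370.40.
Operating income = contribution − fixed costs = $5,404,370.40 − $2,925,400 = $2,478,970.40.
Degree of operating leverage = $5,404,370.40 / $2,478,970.40 = 2.1801.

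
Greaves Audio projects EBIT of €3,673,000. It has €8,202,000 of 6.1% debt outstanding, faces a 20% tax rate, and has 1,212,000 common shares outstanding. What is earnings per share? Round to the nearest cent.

€2.09

Pre-tax income = €3,673,000 − €500,322.00 = €3,172,678.00.
Net income = €3,172,678.00 × (1 − 0.20) = €2,538,142.40.
Per share: €2,538,142.40 / 1,212,000 shares = €2.09.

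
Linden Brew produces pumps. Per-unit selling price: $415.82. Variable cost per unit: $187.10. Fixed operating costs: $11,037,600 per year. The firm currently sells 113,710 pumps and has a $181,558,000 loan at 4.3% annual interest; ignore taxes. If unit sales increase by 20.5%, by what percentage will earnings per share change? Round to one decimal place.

+74.4%

At 113,710 units, contribution = 113,710 × $228.72 = $26,007,751.20.
Subtracting fixed costs: EBIT = $26,007,751.20 − $11,037,600 = $14,970,151.20.
Interest = $7,806,994.00, so EBIT − I = $7,163,157.20.
Degree of combined leverage = contribution ÷ (EBIT − I) = $26,007,751.20 ÷ $7,163,157.20 = 3.6308.
EPS therefore changes by 3.6308 × (+20.5%) = +74.4%.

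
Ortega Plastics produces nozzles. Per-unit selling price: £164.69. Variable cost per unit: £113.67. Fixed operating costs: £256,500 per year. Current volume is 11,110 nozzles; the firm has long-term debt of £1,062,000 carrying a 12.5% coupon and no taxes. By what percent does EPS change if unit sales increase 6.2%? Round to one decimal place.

Contribution at this volume is 11,110 × £51.02 = £566,832.20.
Subtracting fixed costs: EBIT = £566,832.20 − £256,500 = £310,332.20.
Interest = £132,750.00, so EBIT − I = £177,582.20.
Degree of combined leverage = contribution ÷ (EBIT − I) = £566,832.20 ÷ £177,582.20 = 3.1919.
EPS therefore changes by 3.1919 × (+6.2%) = +19.8%.

+19.8%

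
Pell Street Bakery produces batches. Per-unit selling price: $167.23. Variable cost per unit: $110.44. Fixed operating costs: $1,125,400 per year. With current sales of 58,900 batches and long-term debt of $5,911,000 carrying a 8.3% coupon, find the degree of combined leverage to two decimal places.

Total contribution margin = 58,900 × $56.79 = $3,344,931.00.
Subtracting fixed costs: EBIT = $3,344,931.00 − $1,125,400 = $2,219,531.00. Interest = $490,613.00.
DOL = $3,344,931.00 ÷ $2,219,531.00 = 1.5070; DFL = $2,219,531.00 ÷ $1,728,918.00 = 1.2838.
DCL = DOL × DFL = 1.5070 × 1.2838 = 1.9347.

1.93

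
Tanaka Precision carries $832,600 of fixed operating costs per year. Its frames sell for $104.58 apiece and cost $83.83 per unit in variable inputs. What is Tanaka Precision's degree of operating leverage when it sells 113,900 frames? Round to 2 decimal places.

1.54

At 113,900 units, contribution = 113,900 × $20.75 = $2,363,425.00.
Operating income = contribution − fixed costs = $2,363,425.00 − $832,600 = $1,530,825.00.
So DOL = total CM / EBIT = $2,363,425.00 / $1,530,825.00 = 1.5439.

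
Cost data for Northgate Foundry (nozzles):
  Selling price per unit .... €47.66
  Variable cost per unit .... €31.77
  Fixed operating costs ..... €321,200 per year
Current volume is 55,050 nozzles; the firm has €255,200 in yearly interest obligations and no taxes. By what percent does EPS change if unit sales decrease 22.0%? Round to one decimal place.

Total contribution margin = 55,050 × €15.89 = €874,744.50.
EBIT = €874,744.50 − €321,200 = €553,544.50.
Interest = €255,200.00, so EBIT − I = €298,344.50.
Degree of combined leverage = contribution ÷ (EBIT − I) = €874,744.50 ÷ €298,344.50 = 2.9320.
EPS therefore changes by 2.9320 × (-22.0%) = -64.5%.

-64.5%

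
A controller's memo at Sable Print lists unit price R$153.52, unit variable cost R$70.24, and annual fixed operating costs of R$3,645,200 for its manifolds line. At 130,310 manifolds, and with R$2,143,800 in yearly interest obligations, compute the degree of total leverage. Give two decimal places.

Total contribution margin = 130,310 × R$83.28 = R$10,852,216.80.
Subtracting fixed costs: EBIT = R$10,852,216.80 − R$3,645,200 = R$7,207,016.80. Interest = R$2,143,800.00.
DOL = R$10,852,216.80 ÷ R$7,207,016.80 = 1.5058; DFL = R$7,207,016.80 ÷ R$5,063,216.80 = 1.4234.
DCL = DOL × DFL = 1.5058 × 1.4234 = 2.1434.

2.14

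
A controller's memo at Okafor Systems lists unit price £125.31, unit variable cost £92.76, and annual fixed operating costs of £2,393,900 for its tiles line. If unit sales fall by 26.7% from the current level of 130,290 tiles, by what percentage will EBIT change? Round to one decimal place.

Contribution at this volume is 130,290 × £32.55 = £4,240,939.50.
Operating income = contribution − fixed costs = £4,240,939.50 − £2,393,900 = £1,847,039.50.
Degree of operating leverage = £4,240,939.50 / £1,847,039.50 = 2.2961.
Operating income changes by 2.2961 × -26.7% = -61.3%.

-61.3%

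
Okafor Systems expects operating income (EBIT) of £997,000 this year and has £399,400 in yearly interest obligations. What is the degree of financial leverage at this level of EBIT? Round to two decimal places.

1.67

Annual interest charges come to £399,400.00.
Degree of financial leverage = EBIT / (EBIT − interest) = £997,000 / £597,600.00 = 1.6683.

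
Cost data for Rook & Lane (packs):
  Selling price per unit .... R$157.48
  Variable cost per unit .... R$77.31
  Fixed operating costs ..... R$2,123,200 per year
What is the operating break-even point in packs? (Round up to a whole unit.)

26,484 packs

Each unit contributes R$157.48 − R$77.31 = R$80.17.
Break-even Q = R$2,123,200 / R$80.17 = 26,483.72 → 26,484 packs.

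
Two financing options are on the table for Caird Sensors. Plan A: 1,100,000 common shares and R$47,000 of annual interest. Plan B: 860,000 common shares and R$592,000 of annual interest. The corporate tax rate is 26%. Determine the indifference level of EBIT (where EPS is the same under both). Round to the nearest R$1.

R$2,544,917

Set EPS_A = EPS_B: (EBIT − R$47,000)(1 − 0.26) ÷ 1,100,000 = (EBIT − R$592,000)(1 − 0.26) ÷ 860,000.
Cancelling (1 − t) and cross-multiplying: 860,000·(EBIT − 47,000) = 1,100,000·(EBIT − 592,000).
EBIT × (1,100,000 − 860,000) = 592,000 × 1,100,000 − 47,000 × 860,000 = 610,780,000,000, so EBIT = 610,780,000,000 ÷ 240,000 = 2,544,916.67.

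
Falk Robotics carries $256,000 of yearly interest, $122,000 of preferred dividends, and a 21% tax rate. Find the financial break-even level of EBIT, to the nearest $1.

Grossing the preferred dividend up to pre-tax terms: $122,000 / (1 − 0.21) = $154,430.38.
Financial break-even EBIT = interest + D_p ÷ (1 − t) = $256,000 + $154,430.38 = $410,430.38.

$410,430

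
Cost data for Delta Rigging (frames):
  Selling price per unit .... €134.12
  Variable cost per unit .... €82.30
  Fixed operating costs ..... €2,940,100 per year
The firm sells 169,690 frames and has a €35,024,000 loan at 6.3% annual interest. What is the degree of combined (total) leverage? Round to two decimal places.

Contribution at this volume is 169,690 × €51.82 = €8,793,335.80.
Subtracting fixed costs: EBIT = €8,793,335.80 − €2,940,100 = €5,853,235.80. Interest = €2,206,512.00, so EBIT − I = €3,646,723.80.
DCL = contribution ÷ (EBIT − I) = €8,793,335.80 ÷ €3,646,723.80 = 2.4113.

2.41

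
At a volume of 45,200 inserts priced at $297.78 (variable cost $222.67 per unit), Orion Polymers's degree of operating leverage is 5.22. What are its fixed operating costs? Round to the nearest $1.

$2,744,594

Contribution at this volume is 45,200 × $75.11 = $3,394,972.00.
Since DOL = CM ÷ EBIT, EBIT = $3,394,972.00 ÷ 5.22 = $650,377.78.
And FC = contribution − EBIT = $3,394,972.00 − $650,377.78 = $2,744,594.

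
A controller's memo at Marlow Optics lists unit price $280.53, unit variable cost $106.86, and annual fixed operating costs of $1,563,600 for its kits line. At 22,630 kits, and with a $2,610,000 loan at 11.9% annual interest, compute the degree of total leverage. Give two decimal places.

At 22,630 units, contribution = 22,630 × $173.67 = $3,930,152.10.
Subtracting fixed costs: EBIT = $3,930,152.10 − $1,563,600 = $2,366,552.10. Interest = $310,590.00.
DOL = $3,930,152.10 ÷ $2,366,552.10 = 1.6607; DFL = $2,366,552.10 ÷ $2,055,962.10 = 1.1511.
DCL = DOL × DFL = 1.6607 × 1.1511 = 1.9116.

1.91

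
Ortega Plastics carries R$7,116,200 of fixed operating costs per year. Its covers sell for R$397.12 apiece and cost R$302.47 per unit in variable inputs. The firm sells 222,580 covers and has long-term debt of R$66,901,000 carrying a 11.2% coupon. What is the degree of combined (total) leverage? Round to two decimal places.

3.26

At 222,580 units, contribution = 222,580 × R$94.65 = R$21,067,197.00.
Operating income = contribution − fixed costs = R$21,067,197.00 − R$7,116,200 = R$13,950,997.00. Interest = R$7,492,912.00.
DOL = R$21,067,197.00 ÷ R$13,950,997.00 = 1.5101; DFL = R$13,950,997.00 ÷ R$6,458,085.00 = 2.1602.
Combined leverage = 1.5101 × 2.1602 = 3.2621.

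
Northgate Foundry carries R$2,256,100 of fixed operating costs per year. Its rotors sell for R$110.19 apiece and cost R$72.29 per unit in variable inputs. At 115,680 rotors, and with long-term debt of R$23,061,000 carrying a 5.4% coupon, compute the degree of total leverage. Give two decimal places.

Contribution at this volume is 115,680 × R$37.90 = R$4,384,272.00.
Subtracting fixed costs: EBIT = R$4,384,272.00 − R$2,256,100 = R$2,128,172.00. Interest = R$1,245,294.00.
DOL = R$4,384,272.00 ÷ R$2,128,172.00 = 2.0601; DFL = R$2,128,172.00 ÷ R$882,878.00 = 2.4105.
DCL = DOL × DFL = 2.0601 × 2.4105 = 4.9659.

4.97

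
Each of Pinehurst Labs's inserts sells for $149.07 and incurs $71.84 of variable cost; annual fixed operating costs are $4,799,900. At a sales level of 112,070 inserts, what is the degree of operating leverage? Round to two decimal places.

Contribution at this volume is 112,070 × $77.23 = $8,655,166.10.
EBIT = $8,655,166.10 − $4,799,900 = $3,855,266.10.
So DOL = total CM / EBIT = $8,655,166.10 / $3,855,266.10 = 2.2450.

2.25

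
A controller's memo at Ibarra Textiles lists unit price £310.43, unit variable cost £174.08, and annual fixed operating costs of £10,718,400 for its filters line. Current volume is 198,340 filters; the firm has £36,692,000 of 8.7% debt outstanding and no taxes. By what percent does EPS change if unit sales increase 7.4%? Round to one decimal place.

+15.2%

Contribution at this volume is 198,340 × £136.35 = £27,043,659.00.
Subtracting fixed costs: EBIT = £27,043,659.00 − £10,718,400 = £16,325,259.00.
Interest = £3,192,204.00, so EBIT − I = £13,133,055.00.
DCL = total CM / (EBIT − I) = £27,043,659.00 / £13,133,055.00 = 2.0592.
%ΔEPS = DCL × %ΔSales = 2.0592 × +7.4% = +15.2%.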